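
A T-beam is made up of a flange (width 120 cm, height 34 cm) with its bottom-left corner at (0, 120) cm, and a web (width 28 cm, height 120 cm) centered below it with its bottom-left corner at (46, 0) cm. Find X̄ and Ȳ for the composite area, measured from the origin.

web: A = 28 × 120 = 3360.00, centroid at (60.00, 60.00).
flange: A = 120 × 34 = 4080.00, centroid at (60.00, 137.00).
ΣA = 7440.00 cm²
ΣAX̄ = (3360.00)(60.00) + (4080.00)(60.00) = 446400.00 cm³
ΣAȲ = (3360.00)(60.00) + (4080.00)(137.00) = 760560.00 cm³
X̄ = 446400.00 / 7440.00 = 60.00 cm
Ȳ = 760560.00 / 7440.00 = 102.23 cm

X̄ = 60.00 cm, Ȳ = 102.23 cm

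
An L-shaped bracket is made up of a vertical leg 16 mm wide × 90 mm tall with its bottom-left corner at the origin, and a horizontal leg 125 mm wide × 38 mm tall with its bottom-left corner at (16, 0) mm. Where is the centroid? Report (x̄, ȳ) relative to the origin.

vertical leg: A = 16 × 90 = 1440.00, centroid at (8.00, 45.00).
horizontal leg: A = 125 × 38 = 4750.00, centroid at (78.50, 19.00).
ΣA = 6190.00 mm², ΣAx̄ = 384395.00 mm³, ΣAȳ = 155050.00 mm³.
x̄ = 384395.00/6190.00 = 62.10 mm; ȳ = 155050.00/6190.00 = 25.05 mm.

x̄ = 62.10 mm, ȳ = 25.05 mm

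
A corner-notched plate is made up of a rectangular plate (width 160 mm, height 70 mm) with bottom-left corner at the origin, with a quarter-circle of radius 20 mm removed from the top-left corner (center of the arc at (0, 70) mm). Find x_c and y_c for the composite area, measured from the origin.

Part | A | x̄ᵢ | ȳᵢ | A·x̄ᵢ | A·ȳᵢ
plate | 11200.00 | 80.00 | 35.00 | 896000.00 | 392000.00
removed quarter-circle | -314.16 | 8.49 | 61.51 | -2666.67 | -19324.48
Σ | 10885.84 |  |  | 893333.33 | 372675.52
x_c = 893333.33 / 10885.84 = 82.06 mm
y_c = 372675.52 / 10885.84 = 34.23 mm

x_c = 82.06 mm, y_c = 34.23 mm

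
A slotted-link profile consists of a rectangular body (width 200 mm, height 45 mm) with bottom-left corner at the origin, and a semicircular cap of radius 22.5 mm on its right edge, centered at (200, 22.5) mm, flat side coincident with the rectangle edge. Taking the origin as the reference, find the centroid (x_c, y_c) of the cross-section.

x_c = 108.89 mm, y_c = 22.50 mm

Part | A | x̄ᵢ | ȳᵢ | A·x̄ᵢ | A·ȳᵢ
rectangular body | 9000.00 | 100.00 | 22.50 | 900000.00 | 202500.00
semicircular end | 795.22 | 209.55 | 22.50 | 166636.88 | 17892.35
Σ | 9795.22 |  |  | 1066636.88 | 220392.35
x_c = 1066636.88 / 9795.22 = 108.89 mm
y_c = 220392.35 / 9795.22 = 22.50 mm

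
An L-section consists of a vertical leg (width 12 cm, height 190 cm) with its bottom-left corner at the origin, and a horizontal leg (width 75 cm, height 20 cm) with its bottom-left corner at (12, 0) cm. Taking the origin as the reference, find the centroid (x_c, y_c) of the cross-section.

vertical leg: A = 12 × 190 = 2280.00, centroid at (6.00, 95.00).
horizontal leg: A = 75 × 20 = 1500.00, centroid at (49.50, 10.00).
ΣA = 3780.00 cm², ΣAx_c = 87930.00 cm³, ΣAy_c = 231600.00 cm³.
x_c = 87930.00/3780.00 = 23.26 cm; y_c = 231600.00/3780.00 = 61.27 cm.

x_c = 23.26 cm, y_c = 61.27 cm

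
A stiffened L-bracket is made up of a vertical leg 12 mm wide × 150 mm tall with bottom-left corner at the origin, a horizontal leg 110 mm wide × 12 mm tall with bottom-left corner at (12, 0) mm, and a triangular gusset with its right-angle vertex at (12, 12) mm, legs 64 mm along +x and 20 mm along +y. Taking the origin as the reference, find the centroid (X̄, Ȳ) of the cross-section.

Part | A | x̄ᵢ | ȳᵢ | A·x̄ᵢ | A·ȳᵢ
vertical leg | 1800.00 | 6.00 | 75.00 | 10800.00 | 135000.00
horizontal leg | 1320.00 | 67.00 | 6.00 | 88440.00 | 7920.00
gusset | 640.00 | 33.33 | 18.67 | 21333.33 | 11946.67
Σ | 3760.00 |  |  | 120573.33 | 154866.67
X̄ = 120573.33 / 3760.00 = 32.07 mm
Ȳ = 154866.67 / 3760.00 = 41.19 mm

X̄ = 32.07 mm, Ȳ = 41.19 mm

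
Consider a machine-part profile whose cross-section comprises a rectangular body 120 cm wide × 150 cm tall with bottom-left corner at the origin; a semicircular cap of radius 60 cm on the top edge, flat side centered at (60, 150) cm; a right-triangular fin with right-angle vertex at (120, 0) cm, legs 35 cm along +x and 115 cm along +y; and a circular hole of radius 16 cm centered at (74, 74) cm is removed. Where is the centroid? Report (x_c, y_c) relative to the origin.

Part | A | x̄ᵢ | ȳᵢ | A·x̄ᵢ | A·ȳᵢ
rectangular body | 18000.00 | 60.00 | 75.00 | 1080000.00 | 1350000.00
semicircular top | 5654.87 | 60.00 | 175.46 | 339292.01 | 992230.02
triangular fin | 2012.50 | 131.67 | 38.33 | 264979.17 | 77145.83
hole | -804.25 | 74.00 | 74.00 | -59514.33 | -59514.33
Σ | 24863.12 |  |  | 1624756.84 | 2359861.52
x_c = 1624756.84 / 24863.12 = 65.35 cm
y_c = 2359861.52 / 24863.12 = 94.91 cm

x_c = 65.35 cm, y_c = 94.91 cm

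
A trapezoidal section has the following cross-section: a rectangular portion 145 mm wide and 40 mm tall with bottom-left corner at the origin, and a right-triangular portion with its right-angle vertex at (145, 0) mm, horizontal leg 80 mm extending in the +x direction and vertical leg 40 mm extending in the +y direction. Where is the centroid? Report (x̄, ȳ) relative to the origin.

x̄ = 93.94 mm, ȳ = 18.56 mm

rectangular portion: A = 145 × 40 = 5800.00, centroid at (72.50, 20.00).
triangular portion: A = ½·80·40 = 1600.00, centroid at (171.67, 13.33).
ΣA = 7400.00 mm²
ΣAx̄ = (5800.00)(72.50) + (1600.00)(171.67) = 695166.67 mm³
ΣAȳ = (5800.00)(20.00) + (1600.00)(13.33) = 137333.33 mm³
x̄ = 695166.67 / 7400.00 = 93.94 mm
ȳ = 137333.33 / 7400.00 = 18.56 mm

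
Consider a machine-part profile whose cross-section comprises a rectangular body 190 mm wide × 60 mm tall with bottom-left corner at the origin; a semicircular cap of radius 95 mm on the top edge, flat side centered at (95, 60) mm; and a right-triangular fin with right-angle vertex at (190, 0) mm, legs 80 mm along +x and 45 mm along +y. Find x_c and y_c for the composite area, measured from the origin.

rectangular body: A = 190 × 60 = 11400.00, centroid at (95.00, 30.00).
semicircular top: A = ½π·95² = 14176.44, centroid at (95.00, 100.32).
triangular fin: A = ½·80·45 = 1800.00, centroid at (216.67, 15.00).
ΣA = 27376.44 mm², ΣAx_c = 2819761.50 mm³, ΣAy_c = 1791169.54 mm³.
x_c = 2819761.50/27376.44 = 103.00 mm; y_c = 1791169.54/27376.44 = 65.43 mm.

x_c = 103.00 mm, y_c = 65.43 mm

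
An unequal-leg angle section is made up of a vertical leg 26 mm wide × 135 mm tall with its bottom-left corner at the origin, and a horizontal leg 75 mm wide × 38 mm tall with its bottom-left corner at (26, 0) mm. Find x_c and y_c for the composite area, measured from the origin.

Part | A | x̄ᵢ | ȳᵢ | A·x̄ᵢ | A·ȳᵢ
vertical leg | 3510.00 | 13.00 | 67.50 | 45630.00 | 236925.00
horizontal leg | 2850.00 | 63.50 | 19.00 | 180975.00 | 54150.00
Σ | 6360.00 |  |  | 226605.00 | 291075.00
x_c = 226605.00 / 6360.00 = 35.63 mm
y_c = 291075.00 / 6360.00 = 45.77 mm

x_c = 35.63 mm, y_c = 45.77 mm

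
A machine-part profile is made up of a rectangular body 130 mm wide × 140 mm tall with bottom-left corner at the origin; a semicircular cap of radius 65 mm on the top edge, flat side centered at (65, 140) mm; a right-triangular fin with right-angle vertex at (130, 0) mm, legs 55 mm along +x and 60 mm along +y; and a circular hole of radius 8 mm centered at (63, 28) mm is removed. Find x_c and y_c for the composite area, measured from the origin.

x_c = 70.25 mm, y_c = 91.82 mm

Part | A | x̄ᵢ | ȳᵢ | A·x̄ᵢ | A·ȳᵢ
rectangular body | 18200.00 | 65.00 | 70.00 | 1183000.00 | 1274000.00
semicircular top | 6636.61 | 65.00 | 167.59 | 431379.94 | 1112209.36
triangular fin | 1650.00 | 148.33 | 20.00 | 244750.00 | 33000.00
hole | -201.06 | 63.00 | 28.00 | -12666.90 | -5629.73
Σ | 26285.55 |  |  | 1846463.04 | 2413579.63
x_c = 1846463.04 / 26285.55 = 70.25 mm
y_c = 2413579.63 / 26285.55 = 91.82 mm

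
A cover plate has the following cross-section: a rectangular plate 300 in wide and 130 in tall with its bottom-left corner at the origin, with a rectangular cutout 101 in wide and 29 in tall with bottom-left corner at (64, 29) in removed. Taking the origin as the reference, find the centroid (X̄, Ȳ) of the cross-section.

Part | A | x̄ᵢ | ȳᵢ | A·x̄ᵢ | A·ȳᵢ
plate | 39000.00 | 150.00 | 65.00 | 5850000.00 | 2535000.00
hole | -2929.00 | 114.50 | 43.50 | -335370.50 | -127411.50
Σ | 36071.00 |  |  | 5514629.50 | 2407588.50
X̄ = 5514629.50 / 36071.00 = 152.88 in
Ȳ = 2407588.50 / 36071.00 = 66.75 in

X̄ = 152.88 in, Ȳ = 66.75 in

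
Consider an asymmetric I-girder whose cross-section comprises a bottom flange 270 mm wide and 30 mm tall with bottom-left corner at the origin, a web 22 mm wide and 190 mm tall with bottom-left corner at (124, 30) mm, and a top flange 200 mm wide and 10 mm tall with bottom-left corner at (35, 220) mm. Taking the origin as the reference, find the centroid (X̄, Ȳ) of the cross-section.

bottom flange: A = 270 × 30 = 8100.00, centroid at (135.00, 15.00).
web: A = 22 × 190 = 4180.00, centroid at (135.00, 125.00).
top flange: A = 200 × 10 = 2000.00, centroid at (135.00, 225.00).
ΣA = 14280.00 mm²
ΣAX̄ = (8100.00)(135.00) + (4180.00)(135.00) + (2000.00)(135.00) = 1927800.00 mm³
ΣAȲ = (8100.00)(15.00) + (4180.00)(125.00) + (2000.00)(225.00) = 1094000.00 mm³
X̄ = 1927800.00 / 14280.00 = 135.00 mm
Ȳ = 1094000.00 / 14280.00 = 76.61 mm

X̄ = 135.00 mm, Ȳ = 76.61 mm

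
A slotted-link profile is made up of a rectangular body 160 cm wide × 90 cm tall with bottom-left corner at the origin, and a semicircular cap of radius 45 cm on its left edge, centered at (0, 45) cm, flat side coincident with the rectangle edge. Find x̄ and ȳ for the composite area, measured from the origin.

x̄ = 62.07 cm, ȳ = 45.00 cm

Part | A | x̄ᵢ | ȳᵢ | A·x̄ᵢ | A·ȳᵢ
rectangular body | 14400.00 | 80.00 | 45.00 | 1152000.00 | 648000.00
semicircular end | 3180.86 | -19.10 | 45.00 | -60750.00 | 143138.82
Σ | 17580.86 |  |  | 1091250.00 | 791138.82
x̄ = 1091250.00 / 17580.86 = 62.07 cm
ȳ = 791138.82 / 17580.86 = 45.00 cm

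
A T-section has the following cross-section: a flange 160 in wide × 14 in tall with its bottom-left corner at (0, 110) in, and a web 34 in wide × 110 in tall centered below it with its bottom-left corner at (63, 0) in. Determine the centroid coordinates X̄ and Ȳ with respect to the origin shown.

web: A = 34 × 110 = 3740.00, centroid at (80.00, 55.00).
flange: A = 160 × 14 = 2240.00, centroid at (80.00, 117.00).
ΣA = 5980.00 in²
ΣAX̄ = (3740.00)(80.00) + (2240.00)(80.00) = 478400.00 in³
ΣAȲ = (3740.00)(55.00) + (2240.00)(117.00) = 467780.00 in³
X̄ = 478400.00 / 5980.00 = 80.00 in
Ȳ = 467780.00 / 5980.00 = 78.22 in

X̄ = 80.00 in, Ȳ = 78.22 in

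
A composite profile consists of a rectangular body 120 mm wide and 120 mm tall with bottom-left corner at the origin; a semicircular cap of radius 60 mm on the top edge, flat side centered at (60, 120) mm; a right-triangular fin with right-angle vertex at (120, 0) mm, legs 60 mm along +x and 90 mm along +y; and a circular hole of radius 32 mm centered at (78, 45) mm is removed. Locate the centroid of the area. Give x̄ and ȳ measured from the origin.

rectangular body: A = 120 × 120 = 14400.00, centroid at (60.00, 60.00).
semicircular top: A = ½π·60² = 5654.87, centroid at (60.00, 145.46).
triangular fin: A = ½·60·90 = 2700.00, centroid at (140.00, 30.00).
hole: A = −π·32² = -3216.99, centroid at (78.00, 45.00).
ΣA = 19537.88 mm²
ΣAx̄ = (14400.00)(60.00) + (5654.87)(60.00) + (2700.00)(140.00) + (-3216.99)(78.00) = 1330366.72 mm³
ΣAȳ = (14400.00)(60.00) + (5654.87)(145.46) + (2700.00)(30.00) + (-3216.99)(45.00) = 1622819.42 mm³
x̄ = 1330366.72 / 19537.88 = 68.09 mm
ȳ = 1622819.42 / 19537.88 = 83.06 mm

x̄ = 68.09 mm, ȳ = 83.06 mm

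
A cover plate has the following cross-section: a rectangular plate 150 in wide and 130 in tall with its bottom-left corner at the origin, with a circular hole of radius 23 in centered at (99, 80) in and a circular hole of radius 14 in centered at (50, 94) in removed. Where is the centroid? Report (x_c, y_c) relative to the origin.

x_c = 73.58 in, y_c = 62.52 in

plate: A = 150 × 130 = 19500.00, centroid at (75.00, 65.00).
hole 1: A = −π·23² = -1661.90, centroid at (99.00, 80.00).
hole 2: A = −π·14² = -615.75, centroid at (50.00, 94.00).
ΣA = 17222.35 in²
ΣAx_c = (19500.00)(75.00) + (-1661.90)(99.00) + (-615.75)(50.00) = 1267184.04 in³
ΣAy_c = (19500.00)(65.00) + (-1661.90)(80.00) + (-615.75)(94.00) = 1076667.10 in³
x_c = 1267184.04 / 17222.35 = 73.58 in
y_c = 1076667.10 / 17222.35 = 62.52 in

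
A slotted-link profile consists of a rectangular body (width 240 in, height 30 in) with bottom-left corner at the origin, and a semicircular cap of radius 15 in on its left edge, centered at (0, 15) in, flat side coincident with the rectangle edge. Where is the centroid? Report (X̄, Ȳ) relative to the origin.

X̄ = 114.09 in, Ȳ = 15.00 in

Part | A | x̄ᵢ | ȳᵢ | A·x̄ᵢ | A·ȳᵢ
rectangular body | 7200.00 | 120.00 | 15.00 | 864000.00 | 108000.00
semicircular end | 353.43 | -6.37 | 15.00 | -2250.00 | 5301.44
Σ | 7553.43 |  |  | 861750.00 | 113301.44
X̄ = 861750.00 / 7553.43 = 114.09 in
Ȳ = 113301.44 / 7553.43 = 15.00 in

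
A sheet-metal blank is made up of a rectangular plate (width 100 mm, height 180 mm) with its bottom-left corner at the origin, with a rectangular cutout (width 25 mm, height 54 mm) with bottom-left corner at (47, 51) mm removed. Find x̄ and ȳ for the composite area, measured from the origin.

x̄ = 49.23 mm, ȳ = 90.97 mm

plate: A = 100 × 180 = 18000.00, centroid at (50.00, 90.00).
hole: A = −(25 × 54) = -1350.00, centroid at (59.50, 78.00).
ΣA = 16650.00 mm², ΣAx̄ = 819675.00 mm³, ΣAȳ = 1514700.00 mm³.
x̄ = 819675.00/16650.00 = 49.23 mm; ȳ = 1514700.00/16650.00 = 90.97 mm.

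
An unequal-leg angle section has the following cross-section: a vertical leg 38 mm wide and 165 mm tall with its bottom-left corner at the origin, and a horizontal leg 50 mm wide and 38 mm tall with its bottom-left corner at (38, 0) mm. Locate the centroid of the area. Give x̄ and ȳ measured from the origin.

x̄ = 29.23 mm, ȳ = 67.73 mm

vertical leg: A = 38 × 165 = 6270.00, centroid at (19.00, 82.50).
horizontal leg: A = 50 × 38 = 1900.00, centroid at (63.00, 19.00).
ΣA = 8170.00 mm²
ΣAx̄ = (6270.00)(19.00) + (1900.00)(63.00) = 238830.00 mm³
ΣAȳ = (6270.00)(82.50) + (1900.00)(19.00) = 553375.00 mm³
x̄ = 238830.00 / 8170.00 = 29.23 mm
ȳ = 553375.00 / 8170.00 = 67.73 mm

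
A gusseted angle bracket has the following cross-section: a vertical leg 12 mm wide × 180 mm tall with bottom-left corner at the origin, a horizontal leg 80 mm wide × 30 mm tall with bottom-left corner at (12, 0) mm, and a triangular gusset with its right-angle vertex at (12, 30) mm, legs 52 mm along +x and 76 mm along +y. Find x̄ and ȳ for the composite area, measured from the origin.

vertical leg: A = 12 × 180 = 2160.00, centroid at (6.00, 90.00).
horizontal leg: A = 80 × 30 = 2400.00, centroid at (52.00, 15.00).
gusset: A = ½·52·76 = 1976.00, centroid at (29.33, 55.33).
ΣA = 6536.00 mm²
ΣAx̄ = (2160.00)(6.00) + (2400.00)(52.00) + (1976.00)(29.33) = 195722.67 mm³
ΣAȳ = (2160.00)(90.00) + (2400.00)(15.00) + (1976.00)(55.33) = 339738.67 mm³
x̄ = 195722.67 / 6536.00 = 29.95 mm
ȳ = 339738.67 / 6536.00 = 51.98 mm

x̄ = 29.95 mm, ȳ = 51.98 mm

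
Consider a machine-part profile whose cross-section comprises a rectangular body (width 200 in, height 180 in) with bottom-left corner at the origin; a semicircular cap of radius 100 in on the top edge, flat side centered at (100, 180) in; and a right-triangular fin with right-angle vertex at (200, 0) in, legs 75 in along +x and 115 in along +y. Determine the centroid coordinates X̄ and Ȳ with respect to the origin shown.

rectangular body: A = 200 × 180 = 36000.00, centroid at (100.00, 90.00).
semicircular top: A = ½π·100² = 15707.96, centroid at (100.00, 222.44).
triangular fin: A = ½·75·115 = 4312.50, centroid at (225.00, 38.33).
ΣA = 56020.46 in²
ΣAX̄ = (36000.00)(100.00) + (15707.96)(100.00) + (4312.50)(225.00) = 6141108.83 in³
ΣAȲ = (36000.00)(90.00) + (15707.96)(222.44) + (4312.50)(38.33) = 6899412.55 in³
X̄ = 6141108.83 / 56020.46 = 109.62 in
Ȳ = 6899412.55 / 56020.46 = 123.16 in

X̄ = 109.62 in, Ȳ = 123.16 in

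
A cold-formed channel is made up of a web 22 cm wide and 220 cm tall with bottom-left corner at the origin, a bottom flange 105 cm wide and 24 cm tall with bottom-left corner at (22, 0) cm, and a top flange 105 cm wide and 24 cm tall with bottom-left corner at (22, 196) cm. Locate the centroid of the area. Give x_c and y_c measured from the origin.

web: A = 22 × 220 = 4840.00, centroid at (11.00, 110.00).
bottom flange: A = 105 × 24 = 2520.00, centroid at (74.50, 12.00).
top flange: A = 105 × 24 = 2520.00, centroid at (74.50, 208.00).
ΣA = 9880.00 cm²
ΣAx_c = (4840.00)(11.00) + (2520.00)(74.50) + (2520.00)(74.50) = 428720.00 cm³
ΣAy_c = (4840.00)(110.00) + (2520.00)(12.00) + (2520.00)(208.00) = 1086800.00 cm³
x_c = 428720.00 / 9880.00 = 43.39 cm
y_c = 1086800.00 / 9880.00 = 110.00 cm

x_c = 43.39 cm, y_c = 110.00 cm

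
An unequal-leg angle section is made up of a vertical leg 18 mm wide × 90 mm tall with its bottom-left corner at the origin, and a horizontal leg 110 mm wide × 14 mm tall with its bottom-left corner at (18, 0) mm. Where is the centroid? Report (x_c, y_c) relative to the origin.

x_c = 40.19 mm, y_c = 26.48 mm

vertical leg: A = 18 × 90 = 1620.00, centroid at (9.00, 45.00).
horizontal leg: A = 110 × 14 = 1540.00, centroid at (73.00, 7.00).
ΣA = 3160.00 mm²
ΣAx_c = (1620.00)(9.00) + (1540.00)(73.00) = 127000.00 mm³
ΣAy_c = (1620.00)(45.00) + (1540.00)(7.00) = 83680.00 mm³
x_c = 127000.00 / 3160.00 = 40.19 mm
y_c = 83680.00 / 3160.00 = 26.48 mm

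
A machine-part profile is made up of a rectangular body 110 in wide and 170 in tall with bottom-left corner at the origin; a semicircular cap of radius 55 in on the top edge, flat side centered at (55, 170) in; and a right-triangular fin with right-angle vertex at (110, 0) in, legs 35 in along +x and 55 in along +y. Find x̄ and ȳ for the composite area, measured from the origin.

x̄ = 57.63 in, ȳ = 103.46 in

rectangular body: A = 110 × 170 = 18700.00, centroid at (55.00, 85.00).
semicircular top: A = ½π·55² = 4751.66, centroid at (55.00, 193.34).
triangular fin: A = ½·35·55 = 962.50, centroid at (121.67, 18.33).
ΣA = 24414.16 in², ΣAx̄ = 1406945.41 in³, ΣAȳ = 2525844.51 in³.
x̄ = 1406945.41/24414.16 = 57.63 in; ȳ = 2525844.51/24414.16 = 103.46 in.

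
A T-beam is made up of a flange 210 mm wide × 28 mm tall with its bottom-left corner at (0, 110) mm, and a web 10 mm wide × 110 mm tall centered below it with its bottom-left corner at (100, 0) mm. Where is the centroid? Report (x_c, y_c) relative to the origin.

web: A = 10 × 110 = 1100.00, centroid at (105.00, 55.00).
flange: A = 210 × 28 = 5880.00, centroid at (105.00, 124.00).
ΣA = 6980.00 mm², ΣAx_c = 732900.00 mm³, ΣAy_c = 789620.00 mm³.
x_c = 732900.00/6980.00 = 105.00 mm; y_c = 789620.00/6980.00 = 113.13 mm.

x_c = 105.00 mm, y_c = 113.13 mm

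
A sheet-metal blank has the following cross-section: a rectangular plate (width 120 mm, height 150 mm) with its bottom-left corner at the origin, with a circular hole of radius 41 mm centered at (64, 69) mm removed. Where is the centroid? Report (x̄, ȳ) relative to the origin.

x̄ = 58.34 mm, ȳ = 77.49 mm

plate: A = 120 × 150 = 18000.00, centroid at (60.00, 75.00).
hole: A = −π·41² = -5281.02, centroid at (64.00, 69.00).
ΣA = 12718.98 mm²
ΣAx̄ = (18000.00)(60.00) + (-5281.02)(64.00) = 742014.90 mm³
ΣAȳ = (18000.00)(75.00) + (-5281.02)(69.00) = 985609.81 mm³
x̄ = 742014.90 / 12718.98 = 58.34 mm
ȳ = 985609.81 / 12718.98 = 77.49 mm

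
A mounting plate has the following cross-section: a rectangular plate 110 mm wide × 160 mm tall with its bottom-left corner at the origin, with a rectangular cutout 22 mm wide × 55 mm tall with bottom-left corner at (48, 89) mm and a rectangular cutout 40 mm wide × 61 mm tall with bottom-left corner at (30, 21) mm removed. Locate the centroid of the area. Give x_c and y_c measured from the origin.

Part | A | x̄ᵢ | ȳᵢ | A·x̄ᵢ | A·ȳᵢ
plate | 17600.00 | 55.00 | 80.00 | 968000.00 | 1408000.00
hole 1 | -1210.00 | 59.00 | 116.50 | -71390.00 | -140965.00
hole 2 | -2440.00 | 50.00 | 51.50 | -122000.00 | -125660.00
Σ | 13950.00 |  |  | 774610.00 | 1141375.00
x_c = 774610.00 / 13950.00 = 55.53 mm
y_c = 1141375.00 / 13950.00 = 81.82 mm

x_c = 55.53 mm, y_c = 81.82 mm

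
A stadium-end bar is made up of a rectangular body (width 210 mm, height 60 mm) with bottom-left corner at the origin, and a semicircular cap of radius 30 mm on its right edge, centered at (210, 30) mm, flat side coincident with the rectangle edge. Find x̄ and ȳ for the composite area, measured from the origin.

x̄ = 116.88 mm, ȳ = 30.00 mm

rectangular body: A = 210 × 60 = 12600.00, centroid at (105.00, 30.00).
semicircular end: A = ½π·30² = 1413.72, centroid at (222.73, 30.00).
ΣA = 14013.72 mm²
ΣAx̄ = (12600.00)(105.00) + (1413.72)(222.73) = 1637880.51 mm³
ΣAȳ = (12600.00)(30.00) + (1413.72)(30.00) = 420411.50 mm³
x̄ = 1637880.51 / 14013.72 = 116.88 mm
ȳ = 420411.50 / 14013.72 = 30.00 mm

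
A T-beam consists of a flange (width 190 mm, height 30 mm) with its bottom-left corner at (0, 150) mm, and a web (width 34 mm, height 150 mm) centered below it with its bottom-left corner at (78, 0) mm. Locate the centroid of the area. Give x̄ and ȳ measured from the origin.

web: A = 34 × 150 = 5100.00, centroid at (95.00, 75.00).
flange: A = 190 × 30 = 5700.00, centroid at (95.00, 165.00).
ΣA = 10800.00 mm², ΣAx̄ = 1026000.00 mm³, ΣAȳ = 1323000.00 mm³.
x̄ = 1026000.00/10800.00 = 95.00 mm; ȳ = 1323000.00/10800.00 = 122.50 mm.

x̄ = 95.00 mm, ȳ = 122.50 mm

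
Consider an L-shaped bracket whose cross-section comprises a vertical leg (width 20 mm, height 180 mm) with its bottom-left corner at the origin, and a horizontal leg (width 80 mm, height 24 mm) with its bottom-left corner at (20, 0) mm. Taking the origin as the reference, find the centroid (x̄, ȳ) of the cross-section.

Part | A | x̄ᵢ | ȳᵢ | A·x̄ᵢ | A·ȳᵢ
vertical leg | 3600.00 | 10.00 | 90.00 | 36000.00 | 324000.00
horizontal leg | 1920.00 | 60.00 | 12.00 | 115200.00 | 23040.00
Σ | 5520.00 |  |  | 151200.00 | 347040.00
x̄ = 151200.00 / 5520.00 = 27.39 mm
ȳ = 347040.00 / 5520.00 = 62.87 mm

x̄ = 27.39 mm, ȳ = 62.87 mm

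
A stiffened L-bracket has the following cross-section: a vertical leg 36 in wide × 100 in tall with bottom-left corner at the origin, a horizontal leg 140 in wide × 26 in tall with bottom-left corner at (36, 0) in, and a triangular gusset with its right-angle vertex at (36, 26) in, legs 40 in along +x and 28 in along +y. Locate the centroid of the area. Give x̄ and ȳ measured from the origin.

vertical leg: A = 36 × 100 = 3600.00, centroid at (18.00, 50.00).
horizontal leg: A = 140 × 26 = 3640.00, centroid at (106.00, 13.00).
gusset: A = ½·40·28 = 560.00, centroid at (49.33, 35.33).
ΣA = 7800.00 in², ΣAx̄ = 478266.67 in³, ΣAȳ = 247106.67 in³.
x̄ = 478266.67/7800.00 = 61.32 in; ȳ = 247106.67/7800.00 = 31.68 in.

x̄ = 61.32 in, ȳ = 31.68 in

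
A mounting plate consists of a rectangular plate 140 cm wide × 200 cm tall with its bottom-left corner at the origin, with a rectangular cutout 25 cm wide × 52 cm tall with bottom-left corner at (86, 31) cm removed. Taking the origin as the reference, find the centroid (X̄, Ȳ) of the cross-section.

X̄ = 68.61 cm, Ȳ = 102.09 cm

Part | A | x̄ᵢ | ȳᵢ | A·x̄ᵢ | A·ȳᵢ
plate | 28000.00 | 70.00 | 100.00 | 1960000.00 | 2800000.00
hole | -1300.00 | 98.50 | 57.00 | -128050.00 | -74100.00
Σ | 26700.00 |  |  | 1831950.00 | 2725900.00
X̄ = 1831950.00 / 26700.00 = 68.61 cm
Ȳ = 2725900.00 / 26700.00 = 102.09 cm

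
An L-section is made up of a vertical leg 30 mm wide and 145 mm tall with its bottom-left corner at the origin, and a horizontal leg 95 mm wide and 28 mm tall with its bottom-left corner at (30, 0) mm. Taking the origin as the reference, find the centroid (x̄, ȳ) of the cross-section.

Part | A | x̄ᵢ | ȳᵢ | A·x̄ᵢ | A·ȳᵢ
vertical leg | 4350.00 | 15.00 | 72.50 | 65250.00 | 315375.00
horizontal leg | 2660.00 | 77.50 | 14.00 | 206150.00 | 37240.00
Σ | 7010.00 |  |  | 271400.00 | 352615.00
x̄ = 271400.00 / 7010.00 = 38.72 mm
ȳ = 352615.00 / 7010.00 = 50.30 mm

x̄ = 38.72 mm, ȳ = 50.30 mm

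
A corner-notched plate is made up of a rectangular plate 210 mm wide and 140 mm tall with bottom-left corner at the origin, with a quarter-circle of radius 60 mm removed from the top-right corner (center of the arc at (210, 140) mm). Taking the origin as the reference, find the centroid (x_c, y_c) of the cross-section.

x_c = 96.54 mm, y_c = 65.26 mm

plate: A = 210 × 140 = 29400.00, centroid at (105.00, 70.00).
removed quarter-circle: A = −¼π·60² = -2827.43, centroid at (184.54, 114.54).
ΣA = 26572.57 mm², ΣAx_c = 2565238.99 mm³, ΣAy_c = 1734159.33 mm³.
x_c = 2565238.99/26572.57 = 96.54 mm; y_c = 1734159.33/26572.57 = 65.26 mm.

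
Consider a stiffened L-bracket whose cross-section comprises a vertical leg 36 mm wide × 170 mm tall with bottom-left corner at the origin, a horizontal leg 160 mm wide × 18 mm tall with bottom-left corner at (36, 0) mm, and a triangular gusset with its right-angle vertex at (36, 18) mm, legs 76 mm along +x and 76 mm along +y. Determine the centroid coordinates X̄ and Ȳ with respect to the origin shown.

vertical leg: A = 36 × 170 = 6120.00, centroid at (18.00, 85.00).
horizontal leg: A = 160 × 18 = 2880.00, centroid at (116.00, 9.00).
gusset: A = ½·76·76 = 2888.00, centroid at (61.33, 43.33).
ΣA = 11888.00 mm², ΣAX̄ = 621370.67 mm³, ΣAȲ = 671266.67 mm³.
X̄ = 621370.67/11888.00 = 52.27 mm; Ȳ = 671266.67/11888.00 = 56.47 mm.

X̄ = 52.27 mm, Ȳ = 56.47 mm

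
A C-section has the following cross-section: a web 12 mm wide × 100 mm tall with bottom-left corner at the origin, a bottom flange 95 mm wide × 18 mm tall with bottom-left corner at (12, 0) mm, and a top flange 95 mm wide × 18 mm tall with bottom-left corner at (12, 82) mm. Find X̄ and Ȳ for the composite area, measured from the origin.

X̄ = 45.60 mm, Ȳ = 50.00 mm

web: A = 12 × 100 = 1200.00, centroid at (6.00, 50.00).
bottom flange: A = 95 × 18 = 1710.00, centroid at (59.50, 9.00).
top flange: A = 95 × 18 = 1710.00, centroid at (59.50, 91.00).
ΣA = 4620.00 mm², ΣAX̄ = 210690.00 mm³, ΣAȲ = 231000.00 mm³.
X̄ = 210690.00/4620.00 = 45.60 mm; Ȳ = 231000.00/4620.00 = 50.00 mm.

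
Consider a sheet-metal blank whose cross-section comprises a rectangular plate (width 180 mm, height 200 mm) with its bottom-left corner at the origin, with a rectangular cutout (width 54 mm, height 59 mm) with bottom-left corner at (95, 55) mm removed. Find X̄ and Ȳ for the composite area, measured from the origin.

plate: A = 180 × 200 = 36000.00, centroid at (90.00, 100.00).
hole: A = −(54 × 59) = -3186.00, centroid at (122.00, 84.50).
ΣA = 32814.00 mm²
ΣAX̄ = (36000.00)(90.00) + (-3186.00)(122.00) = 2851308.00 mm³
ΣAȲ = (36000.00)(100.00) + (-3186.00)(84.50) = 3330783.00 mm³
X̄ = 2851308.00 / 32814.00 = 86.89 mm
Ȳ = 3330783.00 / 32814.00 = 101.50 mm

X̄ = 86.89 mm, Ȳ = 101.50 mm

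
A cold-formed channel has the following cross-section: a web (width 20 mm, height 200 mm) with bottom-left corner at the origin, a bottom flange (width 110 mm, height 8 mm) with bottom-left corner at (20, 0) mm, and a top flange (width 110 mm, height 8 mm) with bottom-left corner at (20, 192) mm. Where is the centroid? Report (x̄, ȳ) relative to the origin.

web: A = 20 × 200 = 4000.00, centroid at (10.00, 100.00).
bottom flange: A = 110 × 8 = 880.00, centroid at (75.00, 4.00).
top flange: A = 110 × 8 = 880.00, centroid at (75.00, 196.00).
ΣA = 5760.00 mm²
ΣAx̄ = (4000.00)(10.00) + (880.00)(75.00) + (880.00)(75.00) = 172000.00 mm³
ΣAȳ = (4000.00)(100.00) + (880.00)(4.00) + (880.00)(196.00) = 576000.00 mm³
x̄ = 172000.00 / 5760.00 = 29.86 mm
ȳ = 576000.00 / 5760.00 = 100.00 mm

x̄ = 29.86 mm, ȳ = 100.00 mm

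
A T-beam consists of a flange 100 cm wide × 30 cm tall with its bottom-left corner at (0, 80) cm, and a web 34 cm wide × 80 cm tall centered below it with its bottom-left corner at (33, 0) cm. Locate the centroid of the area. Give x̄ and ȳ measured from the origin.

x̄ = 50.00 cm, ȳ = 68.85 cm

Part | A | x̄ᵢ | ȳᵢ | A·x̄ᵢ | A·ȳᵢ
web | 2720.00 | 50.00 | 40.00 | 136000.00 | 108800.00
flange | 3000.00 | 50.00 | 95.00 | 150000.00 | 285000.00
Σ | 5720.00 |  |  | 286000.00 | 393800.00
x̄ = 286000.00 / 5720.00 = 50.00 cm
ȳ = 393800.00 / 5720.00 = 68.85 cm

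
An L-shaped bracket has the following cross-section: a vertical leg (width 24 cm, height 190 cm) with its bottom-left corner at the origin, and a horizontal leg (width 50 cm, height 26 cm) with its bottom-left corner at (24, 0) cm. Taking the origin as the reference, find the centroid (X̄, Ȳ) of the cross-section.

X̄ = 20.21 cm, Ȳ = 76.81 cm

vertical leg: A = 24 × 190 = 4560.00, centroid at (12.00, 95.00).
horizontal leg: A = 50 × 26 = 1300.00, centroid at (49.00, 13.00).
ΣA = 5860.00 cm², ΣAX̄ = 118420.00 cm³, ΣAȲ = 450100.00 cm³.
X̄ = 118420.00/5860.00 = 20.21 cm; Ȳ = 450100.00/5860.00 = 76.81 cm.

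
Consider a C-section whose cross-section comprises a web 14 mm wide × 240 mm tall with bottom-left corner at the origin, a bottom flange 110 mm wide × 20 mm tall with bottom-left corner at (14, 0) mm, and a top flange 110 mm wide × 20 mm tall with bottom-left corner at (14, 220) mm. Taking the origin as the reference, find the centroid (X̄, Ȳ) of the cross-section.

X̄ = 42.15 mm, Ȳ = 120.00 mm

web: A = 14 × 240 = 3360.00, centroid at (7.00, 120.00).
bottom flange: A = 110 × 20 = 2200.00, centroid at (69.00, 10.00).
top flange: A = 110 × 20 = 2200.00, centroid at (69.00, 230.00).
ΣA = 7760.00 mm², ΣAX̄ = 327120.00 mm³, ΣAȲ = 931200.00 mm³.
X̄ = 327120.00/7760.00 = 42.15 mm; Ȳ = 931200.00/7760.00 = 120.00 mm.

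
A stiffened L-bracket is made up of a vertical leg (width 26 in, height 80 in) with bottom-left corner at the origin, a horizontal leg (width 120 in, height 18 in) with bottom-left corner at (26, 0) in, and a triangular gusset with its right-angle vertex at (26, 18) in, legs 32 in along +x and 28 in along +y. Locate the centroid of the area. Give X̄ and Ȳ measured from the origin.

X̄ = 48.90 in, Ȳ = 24.51 in

vertical leg: A = 26 × 80 = 2080.00, centroid at (13.00, 40.00).
horizontal leg: A = 120 × 18 = 2160.00, centroid at (86.00, 9.00).
gusset: A = ½·32·28 = 448.00, centroid at (36.67, 27.33).
ΣA = 4688.00 in²
ΣAX̄ = (2080.00)(13.00) + (2160.00)(86.00) + (448.00)(36.67) = 229226.67 in³
ΣAȲ = (2080.00)(40.00) + (2160.00)(9.00) + (448.00)(27.33) = 114885.33 in³
X̄ = 229226.67 / 4688.00 = 48.90 in
Ȳ = 114885.33 / 4688.00 = 24.51 in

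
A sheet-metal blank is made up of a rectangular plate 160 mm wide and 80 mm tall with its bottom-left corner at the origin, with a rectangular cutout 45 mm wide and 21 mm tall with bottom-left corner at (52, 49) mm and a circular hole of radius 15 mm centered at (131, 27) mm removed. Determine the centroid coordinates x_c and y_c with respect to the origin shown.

plate: A = 160 × 80 = 12800.00, centroid at (80.00, 40.00).
hole 1: A = −(45 × 21) = -945.00, centroid at (74.50, 59.50).
hole 2: A = −π·15² = -706.86, centroid at (131.00, 27.00).
ΣA = 11148.14 mm²
ΣAx_c = (12800.00)(80.00) + (-945.00)(74.50) + (-706.86)(131.00) = 860999.06 mm³
ΣAy_c = (12800.00)(40.00) + (-945.00)(59.50) + (-706.86)(27.00) = 436687.32 mm³
x_c = 860999.06 / 11148.14 = 77.23 mm
y_c = 436687.32 / 11148.14 = 39.17 mm

x_c = 77.23 mm, y_c = 39.17 mm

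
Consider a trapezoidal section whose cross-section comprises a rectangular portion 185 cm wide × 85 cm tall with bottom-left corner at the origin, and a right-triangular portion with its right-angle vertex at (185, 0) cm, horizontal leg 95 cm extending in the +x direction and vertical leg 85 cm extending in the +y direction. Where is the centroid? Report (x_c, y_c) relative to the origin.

rectangular portion: A = 185 × 85 = 15725.00, centroid at (92.50, 42.50).
triangular portion: A = ½·95·85 = 4037.50, centroid at (216.67, 28.33).
ΣA = 19762.50 cm²
ΣAx_c = (15725.00)(92.50) + (4037.50)(216.67) = 2329354.17 cm³
ΣAy_c = (15725.00)(42.50) + (4037.50)(28.33) = 782708.33 cm³
x_c = 2329354.17 / 19762.50 = 117.87 cm
y_c = 782708.33 / 19762.50 = 39.61 cm

x_c = 117.87 cm, y_c = 39.61 cm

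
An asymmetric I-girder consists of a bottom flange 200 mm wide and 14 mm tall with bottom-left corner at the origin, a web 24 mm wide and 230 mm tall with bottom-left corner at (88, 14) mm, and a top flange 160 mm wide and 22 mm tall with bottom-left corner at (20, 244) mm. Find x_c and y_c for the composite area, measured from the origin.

Part | A | x̄ᵢ | ȳᵢ | A·x̄ᵢ | A·ȳᵢ
bottom flange | 2800.00 | 100.00 | 7.00 | 280000.00 | 19600.00
web | 5520.00 | 100.00 | 129.00 | 552000.00 | 712080.00
top flange | 3520.00 | 100.00 | 255.00 | 352000.00 | 897600.00
Σ | 11840.00 |  |  | 1184000.00 | 1629280.00
x_c = 1184000.00 / 11840.00 = 100.00 mm
y_c = 1629280.00 / 11840.00 = 137.61 mm

x_c = 100.00 mm, y_c = 137.61 mm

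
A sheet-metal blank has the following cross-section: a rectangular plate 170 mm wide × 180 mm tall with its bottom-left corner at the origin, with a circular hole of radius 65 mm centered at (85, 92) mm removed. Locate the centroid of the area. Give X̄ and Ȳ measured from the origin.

plate: A = 170 × 180 = 30600.00, centroid at (85.00, 90.00).
hole: A = −π·65² = -13273.23, centroid at (85.00, 92.00).
ΣA = 17326.77 mm²
ΣAX̄ = (30600.00)(85.00) + (-13273.23)(85.00) = 1472775.54 mm³
ΣAȲ = (30600.00)(90.00) + (-13273.23)(92.00) = 1532862.94 mm³
X̄ = 1472775.54 / 17326.77 = 85.00 mm
Ȳ = 1532862.94 / 17326.77 = 88.47 mm

X̄ = 85.00 mm, Ȳ = 88.47 mm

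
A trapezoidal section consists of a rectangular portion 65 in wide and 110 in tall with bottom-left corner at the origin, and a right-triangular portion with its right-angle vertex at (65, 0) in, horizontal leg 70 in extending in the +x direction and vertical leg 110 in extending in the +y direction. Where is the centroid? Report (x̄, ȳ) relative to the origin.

Part | A | x̄ᵢ | ȳᵢ | A·x̄ᵢ | A·ȳᵢ
rectangular portion | 7150.00 | 32.50 | 55.00 | 232375.00 | 393250.00
triangular portion | 3850.00 | 88.33 | 36.67 | 340083.33 | 141166.67
Σ | 11000.00 |  |  | 572458.33 | 534416.67
x̄ = 572458.33 / 11000.00 = 52.04 in
ȳ = 534416.67 / 11000.00 = 48.58 in

x̄ = 52.04 in, ȳ = 48.58 in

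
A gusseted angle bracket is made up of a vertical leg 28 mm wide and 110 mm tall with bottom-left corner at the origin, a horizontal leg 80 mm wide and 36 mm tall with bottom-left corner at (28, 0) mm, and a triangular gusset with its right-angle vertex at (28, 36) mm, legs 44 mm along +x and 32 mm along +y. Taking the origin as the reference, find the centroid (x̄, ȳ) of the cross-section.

x̄ = 40.37 mm, ȳ = 38.13 mm

Part | A | x̄ᵢ | ȳᵢ | A·x̄ᵢ | A·ȳᵢ
vertical leg | 3080.00 | 14.00 | 55.00 | 43120.00 | 169400.00
horizontal leg | 2880.00 | 68.00 | 18.00 | 195840.00 | 51840.00
gusset | 704.00 | 42.67 | 46.67 | 30037.33 | 32853.33
Σ | 6664.00 |  |  | 268997.33 | 254093.33
x̄ = 268997.33 / 6664.00 = 40.37 mm
ȳ = 254093.33 / 6664.00 = 38.13 mm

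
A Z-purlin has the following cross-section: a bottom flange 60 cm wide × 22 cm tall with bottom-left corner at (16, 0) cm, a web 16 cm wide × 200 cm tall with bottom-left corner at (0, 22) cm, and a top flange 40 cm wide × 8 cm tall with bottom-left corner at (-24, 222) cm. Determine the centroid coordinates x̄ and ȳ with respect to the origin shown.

x̄ = 17.57 cm, ȳ = 98.60 cm

bottom flange: A = 60 × 22 = 1320.00, centroid at (46.00, 11.00).
web: A = 16 × 200 = 3200.00, centroid at (8.00, 122.00).
top flange: A = 40 × 8 = 320.00, centroid at (-4.00, 226.00).
ΣA = 4840.00 cm²
ΣAx̄ = (1320.00)(46.00) + (3200.00)(8.00) + (320.00)(-4.00) = 85040.00 cm³
ΣAȳ = (1320.00)(11.00) + (3200.00)(122.00) + (320.00)(226.00) = 477240.00 cm³
x̄ = 85040.00 / 4840.00 = 17.57 cm
ȳ = 477240.00 / 4840.00 = 98.60 cm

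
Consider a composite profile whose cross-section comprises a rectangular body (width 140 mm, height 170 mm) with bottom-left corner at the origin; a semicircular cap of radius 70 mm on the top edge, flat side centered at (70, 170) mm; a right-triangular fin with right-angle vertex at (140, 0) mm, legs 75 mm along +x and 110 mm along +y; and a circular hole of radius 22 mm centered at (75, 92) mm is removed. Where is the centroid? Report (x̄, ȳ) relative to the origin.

x̄ = 81.27 mm, ȳ = 104.73 mm

Part | A | x̄ᵢ | ȳᵢ | A·x̄ᵢ | A·ȳᵢ
rectangular body | 23800.00 | 70.00 | 85.00 | 1666000.00 | 2023000.00
semicircular top | 7696.90 | 70.00 | 199.71 | 538783.14 | 1537140.01
triangular fin | 4125.00 | 165.00 | 36.67 | 680625.00 | 151250.00
hole | -1520.53 | 75.00 | 92.00 | -114039.81 | -139888.84
Σ | 34101.37 |  |  | 2771368.33 | 3571501.17
x̄ = 2771368.33 / 34101.37 = 81.27 mm
ȳ = 3571501.17 / 34101.37 = 104.73 mm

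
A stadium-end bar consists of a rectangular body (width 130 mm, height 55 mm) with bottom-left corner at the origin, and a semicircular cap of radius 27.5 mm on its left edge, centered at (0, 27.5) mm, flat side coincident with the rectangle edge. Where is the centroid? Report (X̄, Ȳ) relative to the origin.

rectangular body: A = 130 × 55 = 7150.00, centroid at (65.00, 27.50).
semicircular end: A = ½π·27.5² = 1187.91, centroid at (-11.67, 27.50).
ΣA = 8337.91 mm², ΣAX̄ = 450885.42 mm³, ΣAȲ = 229292.65 mm³.
X̄ = 450885.42/8337.91 = 54.08 mm; Ȳ = 229292.65/8337.91 = 27.50 mm.

X̄ = 54.08 mm, Ȳ = 27.50 mm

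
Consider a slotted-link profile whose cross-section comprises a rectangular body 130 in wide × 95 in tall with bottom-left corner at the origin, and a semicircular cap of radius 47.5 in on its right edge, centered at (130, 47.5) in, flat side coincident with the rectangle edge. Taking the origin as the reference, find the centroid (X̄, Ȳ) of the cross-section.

X̄ = 83.99 in, Ȳ = 47.50 in

rectangular body: A = 130 × 95 = 12350.00, centroid at (65.00, 47.50).
semicircular end: A = ½π·47.5² = 3544.11, centroid at (150.16, 47.50).
ΣA = 15894.11 in², ΣAX̄ = 1334932.11 in³, ΣAȲ = 754970.19 in³.
X̄ = 1334932.11/15894.11 = 83.99 in; Ȳ = 754970.19/15894.11 = 47.50 in.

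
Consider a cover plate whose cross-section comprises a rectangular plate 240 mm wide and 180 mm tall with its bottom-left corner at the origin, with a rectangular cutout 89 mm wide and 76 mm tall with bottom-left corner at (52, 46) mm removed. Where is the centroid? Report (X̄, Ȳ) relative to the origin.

Part | A | x̄ᵢ | ȳᵢ | A·x̄ᵢ | A·ȳᵢ
plate | 43200.00 | 120.00 | 90.00 | 5184000.00 | 3888000.00
hole | -6764.00 | 96.50 | 84.00 | -652726.00 | -568176.00
Σ | 36436.00 |  |  | 4531274.00 | 3319824.00
X̄ = 4531274.00 / 36436.00 = 124.36 mm
Ȳ = 3319824.00 / 36436.00 = 91.11 mm

X̄ = 124.36 mm, Ȳ = 91.11 mm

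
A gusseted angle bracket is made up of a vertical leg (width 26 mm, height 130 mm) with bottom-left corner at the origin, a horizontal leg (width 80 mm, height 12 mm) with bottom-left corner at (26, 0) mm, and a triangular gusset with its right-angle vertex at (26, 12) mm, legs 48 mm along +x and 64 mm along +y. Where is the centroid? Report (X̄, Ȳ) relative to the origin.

X̄ = 29.24 mm, Ȳ = 47.08 mm

vertical leg: A = 26 × 130 = 3380.00, centroid at (13.00, 65.00).
horizontal leg: A = 80 × 12 = 960.00, centroid at (66.00, 6.00).
gusset: A = ½·48·64 = 1536.00, centroid at (42.00, 33.33).
ΣA = 5876.00 mm², ΣAX̄ = 171812.00 mm³, ΣAȲ = 276660.00 mm³.
X̄ = 171812.00/5876.00 = 29.24 mm; Ȳ = 276660.00/5876.00 = 47.08 mm.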